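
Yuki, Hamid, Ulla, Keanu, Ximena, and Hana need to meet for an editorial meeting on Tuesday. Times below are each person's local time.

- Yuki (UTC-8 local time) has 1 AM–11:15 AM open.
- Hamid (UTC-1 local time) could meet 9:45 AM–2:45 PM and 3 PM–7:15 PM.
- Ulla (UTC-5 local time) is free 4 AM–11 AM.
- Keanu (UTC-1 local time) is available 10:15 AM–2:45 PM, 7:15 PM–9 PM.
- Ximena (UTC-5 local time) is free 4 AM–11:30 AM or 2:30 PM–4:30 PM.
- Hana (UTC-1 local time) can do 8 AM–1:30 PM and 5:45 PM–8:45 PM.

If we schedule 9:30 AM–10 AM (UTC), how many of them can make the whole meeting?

4

Yuki in UTC: 09:00-19:15 (add 8h to convert from UTC-8).
Hamid in UTC: 10:45-15:45, 16:00-20:15 (add 1h to convert from UTC-1).
Ulla in UTC: 09:00-16:00 (add 5h to convert from UTC-5).
Keanu in UTC: 11:15-15:45, 20:15-22:00 (add 1h to convert from UTC-1).
Ximena in UTC: 09:00-16:30, 19:30-21:30 (add 5h to convert from UTC-5).
Hana in UTC: 09:00-14:30, 18:45-21:45 (add 1h to convert from UTC-1).
Yuki, Ulla, Ximena, and Hana can make the full 09:30-10:00 slot — that's 4.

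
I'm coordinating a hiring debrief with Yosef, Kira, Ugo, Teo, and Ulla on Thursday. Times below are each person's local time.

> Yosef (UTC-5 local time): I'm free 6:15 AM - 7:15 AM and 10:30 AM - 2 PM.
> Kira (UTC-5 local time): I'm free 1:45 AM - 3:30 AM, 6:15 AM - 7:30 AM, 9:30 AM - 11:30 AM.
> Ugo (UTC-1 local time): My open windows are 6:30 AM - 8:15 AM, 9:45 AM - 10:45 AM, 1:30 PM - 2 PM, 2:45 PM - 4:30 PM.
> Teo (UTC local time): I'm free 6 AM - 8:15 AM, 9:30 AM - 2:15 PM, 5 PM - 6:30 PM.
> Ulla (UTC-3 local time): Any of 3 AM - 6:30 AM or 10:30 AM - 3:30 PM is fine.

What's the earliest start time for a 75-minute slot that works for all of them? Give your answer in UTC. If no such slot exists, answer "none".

none

Yosef in UTC: 11:15-12:15, 15:30-19:00 (add 5h to convert from UTC-5).
Kira in UTC: 06:45-08:30, 11:15-12:30, 14:30-16:30 (add 5h to convert from UTC-5).
Ugo in UTC: 07:30-09:15, 10:45-11:45, 14:30-15:00, 15:45-17:30 (add 1h to convert from UTC-1).
Teo in UTC: 06:00-08:15, 09:30-14:15, 17:00-18:30.
Ulla in UTC: 06:00-09:30, 13:30-18:30 (add 3h to convert from UTC-3).
Yosef ∩ Kira: 11:15-12:15, 15:30-16:30.
Yosef ∩ Kira ∩ Ugo: 11:15-11:45, 15:45-16:30.
Yosef ∩ Kira ∩ Ugo ∩ Teo: 11:15-11:45.
Yosef ∩ Kira ∩ Ugo ∩ Teo ∩ Ulla: ∅.
There is no time when everyone is free.
No common window is at least 75 minutes long.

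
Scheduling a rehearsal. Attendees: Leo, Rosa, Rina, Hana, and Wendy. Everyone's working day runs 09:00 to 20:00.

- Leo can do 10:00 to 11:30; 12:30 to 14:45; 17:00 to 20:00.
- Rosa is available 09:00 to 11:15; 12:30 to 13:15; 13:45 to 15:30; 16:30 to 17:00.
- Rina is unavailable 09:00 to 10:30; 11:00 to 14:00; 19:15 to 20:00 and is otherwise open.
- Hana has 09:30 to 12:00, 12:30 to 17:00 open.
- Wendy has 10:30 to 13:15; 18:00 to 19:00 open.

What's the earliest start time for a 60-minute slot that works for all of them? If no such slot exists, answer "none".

Leo free: 10:00-11:30, 12:30-14:45, 17:00-20:00.
Rosa free: 09:00-11:15, 12:30-13:15, 13:45-15:30, 16:30-17:00.
Rina free: 10:30-11:00, 14:00-19:15 (invert busy blocks within the working day).
Hana free: 09:30-12:00, 12:30-17:00.
Wendy free: 10:30-13:15, 18:00-19:00.
Leo ∩ Rosa: 10:00-11:15, 12:30-13:15, 13:45-14:45.
Leo ∩ Rosa ∩ Rina: 10:30-11:00, 14:00-14:45.
Leo ∩ Rosa ∩ Rina ∩ Hana: 10:30-11:00, 14:00-14:45.
Leo ∩ Rosa ∩ Rina ∩ Hana ∩ Wendy: 10:30-11:00.
Those are the intersection windows.
No common window is at least 60 minutes long.

none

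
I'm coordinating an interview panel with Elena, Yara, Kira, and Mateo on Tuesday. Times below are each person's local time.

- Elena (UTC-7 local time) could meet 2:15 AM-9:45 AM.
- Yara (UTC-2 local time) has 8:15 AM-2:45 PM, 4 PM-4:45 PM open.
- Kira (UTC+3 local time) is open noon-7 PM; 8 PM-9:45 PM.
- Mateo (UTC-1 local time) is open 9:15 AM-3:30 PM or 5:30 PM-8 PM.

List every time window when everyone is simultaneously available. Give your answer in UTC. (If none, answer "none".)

10:15-16:00

Elena in UTC: 09:15-16:45 (add 7h to convert from UTC-7).
Yara in UTC: 10:15-16:45, 18:00-18:45 (add 2h to convert from UTC-2).
Kira in UTC: 09:00-16:00, 17:00-18:45 (subtract 3h to convert from UTC+3).
Mateo in UTC: 10:15-16:30, 18:30-21:00 (add 1h to convert from UTC-1).
Elena ∩ Yara: 10:15-16:45.
Elena ∩ Yara ∩ Kira: 10:15-16:00.
Elena ∩ Yara ∩ Kira ∩ Mateo: 10:15-16:00.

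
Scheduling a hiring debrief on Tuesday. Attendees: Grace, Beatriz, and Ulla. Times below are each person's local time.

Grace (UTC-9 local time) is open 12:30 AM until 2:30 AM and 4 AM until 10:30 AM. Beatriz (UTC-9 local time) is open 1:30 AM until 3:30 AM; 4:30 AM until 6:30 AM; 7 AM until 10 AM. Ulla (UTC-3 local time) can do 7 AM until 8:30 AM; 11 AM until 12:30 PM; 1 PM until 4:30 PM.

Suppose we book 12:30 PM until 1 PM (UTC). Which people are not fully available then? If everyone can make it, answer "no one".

Beatriz, Grace, Ulla

Grace in UTC: 09:30-11:30, 13:00-19:30 (add 9h to convert from UTC-9).
Beatriz in UTC: 10:30-12:30, 13:30-15:30, 16:00-19:00 (add 9h to convert from UTC-9).
Ulla in UTC: 10:00-11:30, 14:00-15:30, 16:00-19:30 (add 3h to convert from UTC-3).
Grace: not fully free for 12:30-13:00. Beatriz: not fully free for 12:30-13:00. Ulla: not fully free for 12:30-13:00.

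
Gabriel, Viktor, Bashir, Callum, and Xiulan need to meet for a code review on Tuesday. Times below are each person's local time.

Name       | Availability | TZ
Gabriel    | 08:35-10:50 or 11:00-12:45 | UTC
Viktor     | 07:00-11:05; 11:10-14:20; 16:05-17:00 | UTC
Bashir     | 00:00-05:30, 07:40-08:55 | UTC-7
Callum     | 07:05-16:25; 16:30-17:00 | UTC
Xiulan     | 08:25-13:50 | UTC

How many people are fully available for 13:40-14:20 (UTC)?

2

Gabriel in UTC: 08:35-10:50, 11:00-12:45.
Viktor in UTC: 07:00-11:05, 11:10-14:20, 16:05-17:00.
Bashir in UTC: 07:00-12:30, 14:40-15:55 (add 7h to convert from UTC-7).
Callum in UTC: 07:05-16:25, 16:30-17:00.
Xiulan in UTC: 08:25-13:50.
Viktor and Callum can make the full 13:40-14:20 slot — that's 2.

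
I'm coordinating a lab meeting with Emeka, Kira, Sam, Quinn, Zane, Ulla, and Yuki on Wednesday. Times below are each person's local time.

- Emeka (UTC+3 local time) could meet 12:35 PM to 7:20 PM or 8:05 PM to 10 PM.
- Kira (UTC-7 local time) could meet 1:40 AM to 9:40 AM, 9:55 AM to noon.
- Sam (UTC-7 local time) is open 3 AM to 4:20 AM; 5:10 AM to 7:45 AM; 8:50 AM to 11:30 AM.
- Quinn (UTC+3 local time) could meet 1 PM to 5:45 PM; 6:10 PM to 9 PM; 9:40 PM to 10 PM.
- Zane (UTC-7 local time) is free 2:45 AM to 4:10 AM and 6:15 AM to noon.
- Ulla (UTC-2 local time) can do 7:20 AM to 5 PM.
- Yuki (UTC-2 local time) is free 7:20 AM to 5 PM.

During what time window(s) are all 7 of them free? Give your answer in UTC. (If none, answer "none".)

Emeka in UTC: 09:35-16:20, 17:05-19:00 (subtract 3h to convert from UTC+3).
Kira in UTC: 08:40-16:40, 16:55-19:00 (add 7h to convert from UTC-7).
Sam in UTC: 10:00-11:20, 12:10-14:45, 15:50-18:30 (add 7h to convert from UTC-7).
Quinn in UTC: 10:00-14:45, 15:10-18:00, 18:40-19:00 (subtract 3h to convert from UTC+3).
Zane in UTC: 09:45-11:10, 13:15-19:00 (add 7h to convert from UTC-7).
Ulla in UTC: 09:20-19:00 (add 2h to convert from UTC-2).
Yuki in UTC: 09:20-19:00 (add 2h to convert from UTC-2).
Emeka ∩ Kira: 09:35-16:20, 17:05-19:00.
Emeka ∩ Kira ∩ Sam: 10:00-11:20, 12:10-14:45, 15:50-16:20, 17:05-18:30.
Emeka ∩ Kira ∩ Sam ∩ Quinn: 10:00-11:20, 12:10-14:45, 15:50-16:20, 17:05-18:00.
Emeka ∩ Kira ∩ Sam ∩ Quinn ∩ Zane: 10:00-11:10, 13:15-14:45, 15:50-16:20, 17:05-18:00.
Emeka ∩ Kira ∩ Sam ∩ Quinn ∩ Zane ∩ Ulla: 10:00-11:10, 13:15-14:45, 15:50-16:20, 17:05-18:00.
Emeka ∩ Kira ∩ Sam ∩ Quinn ∩ Zane ∩ Ulla ∩ Yuki: 10:00-11:10, 13:15-14:45, 15:50-16:20, 17:05-18:00.
Those are the intersection windows.

10:00-11:10, 13:15-14:45, 15:50-16:20, 17:05-18:00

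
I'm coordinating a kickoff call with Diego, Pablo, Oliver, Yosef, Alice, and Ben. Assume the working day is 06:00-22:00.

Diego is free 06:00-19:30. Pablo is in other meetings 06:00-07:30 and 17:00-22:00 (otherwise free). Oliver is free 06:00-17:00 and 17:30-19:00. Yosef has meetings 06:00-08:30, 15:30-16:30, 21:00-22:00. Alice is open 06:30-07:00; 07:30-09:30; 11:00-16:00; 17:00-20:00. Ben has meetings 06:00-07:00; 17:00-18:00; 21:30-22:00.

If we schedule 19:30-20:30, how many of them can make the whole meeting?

Diego free: 06:00-19:30.
Pablo free: 07:30-17:00 (invert busy blocks within the working day).
Oliver free: 06:00-17:00, 17:30-19:00.
Yosef free: 08:30-15:30, 16:30-21:00 (invert busy blocks within the working day).
Alice free: 06:30-07:00, 07:30-09:30, 11:00-16:00, 17:00-20:00.
Ben free: 07:00-17:00, 18:00-21:30 (invert busy blocks within the working day).
Yosef and Ben can make the full 19:30-20:30 slot — that's 2.

2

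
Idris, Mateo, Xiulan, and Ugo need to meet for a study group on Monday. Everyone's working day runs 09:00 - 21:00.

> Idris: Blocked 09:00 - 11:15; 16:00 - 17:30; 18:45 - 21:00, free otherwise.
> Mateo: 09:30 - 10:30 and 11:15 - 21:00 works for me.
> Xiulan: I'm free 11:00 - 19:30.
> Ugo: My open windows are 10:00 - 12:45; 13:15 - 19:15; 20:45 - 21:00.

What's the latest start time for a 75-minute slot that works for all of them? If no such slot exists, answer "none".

17:30

Idris free: 11:15-16:00, 17:30-18:45 (invert busy blocks within the working day).
Mateo free: 09:30-10:30, 11:15-21:00.
Xiulan free: 11:00-19:30.
Ugo free: 10:00-12:45, 13:15-19:15, 20:45-21:00.
Idris ∩ Mateo: 11:15-16:00, 17:30-18:45.
Idris ∩ Mateo ∩ Xiulan: 11:15-16:00, 17:30-18:45.
Idris ∩ Mateo ∩ Xiulan ∩ Ugo: 11:15-12:45, 13:15-16:00, 17:30-18:45.
The last common window of at least 75 minutes is 17:30-18:45; a 75-minute meeting can start as late as 17:30 and still end by 18:45.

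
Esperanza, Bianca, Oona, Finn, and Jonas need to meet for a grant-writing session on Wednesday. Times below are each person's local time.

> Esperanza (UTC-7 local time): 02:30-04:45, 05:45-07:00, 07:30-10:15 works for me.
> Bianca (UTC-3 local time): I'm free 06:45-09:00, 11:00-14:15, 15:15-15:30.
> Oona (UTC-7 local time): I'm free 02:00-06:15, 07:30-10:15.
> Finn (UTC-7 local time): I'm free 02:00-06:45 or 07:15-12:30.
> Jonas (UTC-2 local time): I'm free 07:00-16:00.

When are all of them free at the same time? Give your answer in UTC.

Esperanza in UTC: 09:30-11:45, 12:45-14:00, 14:30-17:15 (add 7h to convert from UTC-7).
Bianca in UTC: 09:45-12:00, 14:00-17:15, 18:15-18:30 (add 3h to convert from UTC-3).
Oona in UTC: 09:00-13:15, 14:30-17:15 (add 7h to convert from UTC-7).
Finn in UTC: 09:00-13:45, 14:15-19:30 (add 7h to convert from UTC-7).
Jonas in UTC: 09:00-18:00 (add 2h to convert from UTC-2).
Esperanza ∩ Bianca: 09:45-11:45, 14:30-17:15.
Esperanza ∩ Bianca ∩ Oona: 09:45-11:45, 14:30-17:15.
Esperanza ∩ Bianca ∩ Oona ∩ Finn: 09:45-11:45, 14:30-17:15.
Esperanza ∩ Bianca ∩ Oona ∩ Finn ∩ Jonas: 09:45-11:45, 14:30-17:15.
So the common availability across everyone is 09:45-11:45, 14:30-17:15.

09:45-11:45, 14:30-17:15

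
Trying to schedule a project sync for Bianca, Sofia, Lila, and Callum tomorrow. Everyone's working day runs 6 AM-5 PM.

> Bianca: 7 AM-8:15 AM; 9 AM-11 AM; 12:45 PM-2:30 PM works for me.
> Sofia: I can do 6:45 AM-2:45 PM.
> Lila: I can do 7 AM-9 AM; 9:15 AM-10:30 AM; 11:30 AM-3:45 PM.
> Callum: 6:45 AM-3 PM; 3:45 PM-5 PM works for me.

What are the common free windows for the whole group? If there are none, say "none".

Bianca ∩ Sofia: 07:00-08:15, 09:00-11:00, 12:45-14:30.
Bianca ∩ Sofia ∩ Lila: 07:00-08:15, 09:15-10:30, 12:45-14:30.
Bianca ∩ Sofia ∩ Lila ∩ Callum: 07:00-08:15, 09:15-10:30, 12:45-14:30.

07:00-08:15, 09:15-10:30, 12:45-14:30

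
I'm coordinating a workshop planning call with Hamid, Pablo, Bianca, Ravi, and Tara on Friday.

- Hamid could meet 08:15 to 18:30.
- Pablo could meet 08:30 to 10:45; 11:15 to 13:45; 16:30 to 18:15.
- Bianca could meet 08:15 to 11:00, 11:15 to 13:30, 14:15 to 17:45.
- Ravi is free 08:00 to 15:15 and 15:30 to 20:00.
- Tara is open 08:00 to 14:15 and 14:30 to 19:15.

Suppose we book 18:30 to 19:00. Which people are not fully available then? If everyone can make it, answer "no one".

Bianca, Hamid, Pablo

Hamid: not fully free for 18:30-19:00. Pablo: not fully free for 18:30-19:00. Bianca: not fully free for 18:30-19:00. Ravi: free for 18:30-19:00. Tara: free for 18:30-19:00.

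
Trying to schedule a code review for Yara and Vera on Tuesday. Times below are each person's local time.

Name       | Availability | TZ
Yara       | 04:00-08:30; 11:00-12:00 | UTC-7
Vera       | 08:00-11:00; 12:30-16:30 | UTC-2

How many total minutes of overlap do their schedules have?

210

Yara in UTC: 11:00-15:30, 18:00-19:00 (add 7h to convert from UTC-7).
Vera in UTC: 10:00-13:00, 14:30-18:30 (add 2h to convert from UTC-2).
Yara ∩ Vera: 11:00-13:00, 14:30-15:30, 18:00-18:30.
Summing the common windows: 120 + 60 + 30 = 210 minutes.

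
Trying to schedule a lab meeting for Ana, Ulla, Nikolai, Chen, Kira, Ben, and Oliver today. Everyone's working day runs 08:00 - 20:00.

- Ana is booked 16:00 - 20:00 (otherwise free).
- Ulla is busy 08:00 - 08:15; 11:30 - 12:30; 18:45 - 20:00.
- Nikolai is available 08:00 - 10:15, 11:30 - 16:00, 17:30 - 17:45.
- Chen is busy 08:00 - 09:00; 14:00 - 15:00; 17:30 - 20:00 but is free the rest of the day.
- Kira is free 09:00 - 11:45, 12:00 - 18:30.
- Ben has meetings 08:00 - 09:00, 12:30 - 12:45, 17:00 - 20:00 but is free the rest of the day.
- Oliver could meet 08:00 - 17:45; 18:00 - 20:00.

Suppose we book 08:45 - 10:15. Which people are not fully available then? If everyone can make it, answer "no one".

Ben, Chen, Kira

Ana free: 08:00-16:00 (invert busy blocks within the working day).
Ulla free: 08:15-11:30, 12:30-18:45 (invert busy blocks within the working day).
Nikolai free: 08:00-10:15, 11:30-16:00, 17:30-17:45.
Chen free: 09:00-14:00, 15:00-17:30 (invert busy blocks within the working day).
Kira free: 09:00-11:45, 12:00-18:30.
Ben free: 09:00-12:30, 12:45-17:00 (invert busy blocks within the working day).
Oliver free: 08:00-17:45, 18:00-20:00.
Ana: free for 08:45-10:15. Ulla: free for 08:45-10:15. Nikolai: free for 08:45-10:15. Chen: not fully free for 08:45-10:15. Kira: not fully free for 08:45-10:15. Ben: not fully free for 08:45-10:15. Oliver: free for 08:45-10:15.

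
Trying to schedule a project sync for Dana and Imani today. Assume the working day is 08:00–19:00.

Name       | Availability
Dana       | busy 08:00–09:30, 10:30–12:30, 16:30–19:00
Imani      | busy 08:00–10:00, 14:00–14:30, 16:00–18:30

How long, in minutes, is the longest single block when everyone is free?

90

Dana free: 09:30-10:30, 12:30-16:30 (invert busy blocks within the working day).
Imani free: 10:00-14:00, 14:30-16:00, 18:30-19:00 (invert busy blocks within the working day).
Dana ∩ Imani: 10:00-10:30, 12:30-14:00, 14:30-16:00.
The longest is 12:30-14:00 at 90 minutes.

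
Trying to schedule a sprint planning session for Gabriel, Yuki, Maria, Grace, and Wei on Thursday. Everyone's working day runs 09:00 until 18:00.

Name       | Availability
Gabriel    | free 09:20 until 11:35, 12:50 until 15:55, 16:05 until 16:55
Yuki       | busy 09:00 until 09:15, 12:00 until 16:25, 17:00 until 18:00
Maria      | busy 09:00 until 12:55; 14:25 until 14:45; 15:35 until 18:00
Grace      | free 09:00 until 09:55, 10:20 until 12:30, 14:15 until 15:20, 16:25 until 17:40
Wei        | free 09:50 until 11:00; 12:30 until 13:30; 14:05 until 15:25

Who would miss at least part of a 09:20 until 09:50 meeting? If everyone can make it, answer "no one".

Gabriel free: 09:20-11:35, 12:50-15:55, 16:05-16:55.
Yuki free: 09:15-12:00, 16:25-17:00 (invert busy blocks within the working day).
Maria free: 12:55-14:25, 14:45-15:35 (invert busy blocks within the working day).
Grace free: 09:00-09:55, 10:20-12:30, 14:15-15:20, 16:25-17:40.
Wei free: 09:50-11:00, 12:30-13:30, 14:05-15:25.
Gabriel: free for 09:20-09:50. Yuki: free for 09:20-09:50. Maria: not fully free for 09:20-09:50. Grace: free for 09:20-09:50. Wei: not fully free for 09:20-09:50.

Maria, Wei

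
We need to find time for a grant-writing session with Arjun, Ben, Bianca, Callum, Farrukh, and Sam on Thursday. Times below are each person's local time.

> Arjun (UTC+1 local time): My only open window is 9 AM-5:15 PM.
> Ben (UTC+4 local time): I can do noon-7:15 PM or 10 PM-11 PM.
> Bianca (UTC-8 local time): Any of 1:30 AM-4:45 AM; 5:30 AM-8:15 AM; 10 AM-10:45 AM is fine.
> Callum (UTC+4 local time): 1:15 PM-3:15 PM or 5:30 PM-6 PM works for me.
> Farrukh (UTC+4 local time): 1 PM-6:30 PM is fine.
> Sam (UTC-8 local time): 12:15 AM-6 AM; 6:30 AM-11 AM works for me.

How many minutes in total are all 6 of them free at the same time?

135

Arjun in UTC: 08:00-16:15 (subtract 1h to convert from UTC+1).
Ben in UTC: 08:00-15:15, 18:00-19:00 (subtract 4h to convert from UTC+4).
Bianca in UTC: 09:30-12:45, 13:30-16:15, 18:00-18:45 (add 8h to convert from UTC-8).
Callum in UTC: 09:15-11:15, 13:30-14:00 (subtract 4h to convert from UTC+4).
Farrukh in UTC: 09:00-14:30 (subtract 4h to convert from UTC+4).
Sam in UTC: 08:15-14:00, 14:30-19:00 (add 8h to convert from UTC-8).
Arjun ∩ Ben: 08:00-15:15.
Arjun ∩ Ben ∩ Bianca: 09:30-12:45, 13:30-15:15.
Arjun ∩ Ben ∩ Bianca ∩ Callum: 09:30-11:15, 13:30-14:00.
Arjun ∩ Ben ∩ Bianca ∩ Callum ∩ Farrukh: 09:30-11:15, 13:30-14:00.
Arjun ∩ Ben ∩ Bianca ∩ Callum ∩ Farrukh ∩ Sam: 09:30-11:15, 13:30-14:00.
Summing the common windows: 105 + 30 = 135 minutes.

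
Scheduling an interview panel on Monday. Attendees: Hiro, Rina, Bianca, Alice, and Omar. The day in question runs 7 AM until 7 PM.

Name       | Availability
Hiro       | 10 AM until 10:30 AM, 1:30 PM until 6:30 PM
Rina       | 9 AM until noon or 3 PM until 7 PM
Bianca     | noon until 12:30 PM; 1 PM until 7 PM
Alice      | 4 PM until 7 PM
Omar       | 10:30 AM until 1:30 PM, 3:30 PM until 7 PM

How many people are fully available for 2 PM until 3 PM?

Hiro and Bianca can make the full 14:00-15:00 slot — that's 2.

2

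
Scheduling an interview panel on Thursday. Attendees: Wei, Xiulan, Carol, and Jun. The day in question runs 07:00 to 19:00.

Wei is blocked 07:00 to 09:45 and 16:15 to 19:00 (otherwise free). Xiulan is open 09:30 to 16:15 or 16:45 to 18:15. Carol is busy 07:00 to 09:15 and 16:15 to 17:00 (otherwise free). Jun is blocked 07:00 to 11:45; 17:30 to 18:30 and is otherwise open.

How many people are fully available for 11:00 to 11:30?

Wei free: 09:45-16:15 (invert busy blocks within the working day).
Xiulan free: 09:30-16:15, 16:45-18:15.
Carol free: 09:15-16:15, 17:00-19:00 (invert busy blocks within the working day).
Jun free: 11:45-17:30, 18:30-19:00 (invert busy blocks within the working day).
Wei, Xiulan, and Carol can make the full 11:00-11:30 slot — that's 3.

3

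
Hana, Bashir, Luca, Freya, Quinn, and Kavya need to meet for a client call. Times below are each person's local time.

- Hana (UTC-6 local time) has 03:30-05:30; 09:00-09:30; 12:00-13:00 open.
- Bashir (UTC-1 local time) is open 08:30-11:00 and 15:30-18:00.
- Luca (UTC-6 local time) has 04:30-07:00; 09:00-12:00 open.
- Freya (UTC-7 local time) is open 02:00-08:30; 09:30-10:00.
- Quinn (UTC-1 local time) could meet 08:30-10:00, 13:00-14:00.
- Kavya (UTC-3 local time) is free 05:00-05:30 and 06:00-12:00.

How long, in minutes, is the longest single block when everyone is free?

Hana in UTC: 09:30-11:30, 15:00-15:30, 18:00-19:00 (add 6h to convert from UTC-6).
Bashir in UTC: 09:30-12:00, 16:30-19:00 (add 1h to convert from UTC-1).
Luca in UTC: 10:30-13:00, 15:00-18:00 (add 6h to convert from UTC-6).
Freya in UTC: 09:00-15:30, 16:30-17:00 (add 7h to convert from UTC-7).
Quinn in UTC: 09:30-11:00, 14:00-15:00 (add 1h to convert from UTC-1).
Kavya in UTC: 08:00-08:30, 09:00-15:00 (add 3h to convert from UTC-3).
Hana ∩ Bashir: 09:30-11:30, 18:00-19:00.
Hana ∩ Bashir ∩ Luca: 10:30-11:30.
Hana ∩ Bashir ∩ Luca ∩ Freya: 10:30-11:30.
Hana ∩ Bashir ∩ Luca ∩ Freya ∩ Quinn: 10:30-11:00.
Hana ∩ Bashir ∩ Luca ∩ Freya ∩ Quinn ∩ Kavya: 10:30-11:00.
The longest is 10:30-11:00 at 30 minutes.

30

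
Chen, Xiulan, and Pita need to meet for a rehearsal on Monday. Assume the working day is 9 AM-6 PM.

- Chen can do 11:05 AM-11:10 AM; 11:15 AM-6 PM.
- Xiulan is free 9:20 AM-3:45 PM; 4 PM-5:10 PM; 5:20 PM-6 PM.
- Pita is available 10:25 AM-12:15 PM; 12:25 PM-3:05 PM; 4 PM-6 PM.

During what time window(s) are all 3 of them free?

Chen ∩ Xiulan: 11:05-11:10, 11:15-15:45, 16:00-17:10, 17:20-18:00.
Chen ∩ Xiulan ∩ Pita: 11:05-11:10, 11:15-12:15, 12:25-15:05, 16:00-17:10, 17:20-18:00.

11:05-11:10, 11:15-12:15, 12:25-15:05, 16:00-17:10, 17:20-18:00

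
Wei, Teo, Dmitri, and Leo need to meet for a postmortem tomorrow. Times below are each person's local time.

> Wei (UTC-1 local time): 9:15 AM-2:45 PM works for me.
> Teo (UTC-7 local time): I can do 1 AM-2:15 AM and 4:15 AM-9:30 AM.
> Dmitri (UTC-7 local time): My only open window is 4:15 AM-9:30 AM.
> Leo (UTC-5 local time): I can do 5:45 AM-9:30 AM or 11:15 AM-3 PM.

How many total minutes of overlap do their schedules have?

Wei in UTC: 10:15-15:45 (add 1h to convert from UTC-1).
Teo in UTC: 08:00-09:15, 11:15-16:30 (add 7h to convert from UTC-7).
Dmitri in UTC: 11:15-16:30 (add 7h to convert from UTC-7).
Leo in UTC: 10:45-14:30, 16:15-20:00 (add 5h to convert from UTC-5).
Wei ∩ Teo: 11:15-15:45.
Wei ∩ Teo ∩ Dmitri: 11:15-15:45.
Wei ∩ Teo ∩ Dmitri ∩ Leo: 11:15-14:30.
That's a single block of 195 minutes.

195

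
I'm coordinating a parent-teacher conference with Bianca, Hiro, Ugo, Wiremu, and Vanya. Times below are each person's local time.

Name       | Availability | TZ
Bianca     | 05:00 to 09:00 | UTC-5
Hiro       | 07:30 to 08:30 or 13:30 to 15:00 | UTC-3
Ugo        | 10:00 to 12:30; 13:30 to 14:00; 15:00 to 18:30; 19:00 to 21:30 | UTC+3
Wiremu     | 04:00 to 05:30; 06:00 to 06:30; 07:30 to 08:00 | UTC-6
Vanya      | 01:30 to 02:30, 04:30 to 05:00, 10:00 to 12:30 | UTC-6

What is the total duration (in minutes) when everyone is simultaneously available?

Bianca in UTC: 10:00-14:00 (add 5h to convert from UTC-5).
Hiro in UTC: 10:30-11:30, 16:30-18:00 (add 3h to convert from UTC-3).
Ugo in UTC: 07:00-09:30, 10:30-11:00, 12:00-15:30, 16:00-18:30 (subtract 3h to convert from UTC+3).
Wiremu in UTC: 10:00-11:30, 12:00-12:30, 13:30-14:00 (add 6h to convert from UTC-6).
Vanya in UTC: 07:30-08:30, 10:30-11:00, 16:00-18:30 (add 6h to convert from UTC-6).
Bianca ∩ Hiro: 10:30-11:30.
Bianca ∩ Hiro ∩ Ugo: 10:30-11:00.
Bianca ∩ Hiro ∩ Ugo ∩ Wiremu: 10:30-11:00.
Bianca ∩ Hiro ∩ Ugo ∩ Wiremu ∩ Vanya: 10:30-11:00.
Those are the intersection windows.
That's a single block of 30 minutes.

30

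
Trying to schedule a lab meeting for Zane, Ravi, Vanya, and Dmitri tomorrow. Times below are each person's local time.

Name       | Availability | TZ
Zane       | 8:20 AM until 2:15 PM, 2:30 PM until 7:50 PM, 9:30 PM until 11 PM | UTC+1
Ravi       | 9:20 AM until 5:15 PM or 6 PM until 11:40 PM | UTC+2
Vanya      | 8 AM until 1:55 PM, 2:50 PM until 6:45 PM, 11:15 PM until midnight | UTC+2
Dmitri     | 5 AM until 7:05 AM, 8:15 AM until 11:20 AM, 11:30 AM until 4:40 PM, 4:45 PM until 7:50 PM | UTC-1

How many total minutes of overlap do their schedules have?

380

Zane in UTC: 07:20-13:15, 13:30-18:50, 20:30-22:00 (subtract 1h to convert from UTC+1).
Ravi in UTC: 07:20-15:15, 16:00-21:40 (subtract 2h to convert from UTC+2).
Vanya in UTC: 06:00-11:55, 12:50-16:45, 21:15-22:00 (subtract 2h to convert from UTC+2).
Dmitri in UTC: 06:00-08:05, 09:15-12:20, 12:30-17:40, 17:45-20:50 (add 1h to convert from UTC-1).
Zane ∩ Ravi: 07:20-13:15, 13:30-15:15, 16:00-18:50, 20:30-21:40.
Zane ∩ Ravi ∩ Vanya: 07:20-11:55, 12:50-13:15, 13:30-15:15, 16:00-16:45, 21:15-21:40.
Zane ∩ Ravi ∩ Vanya ∩ Dmitri: 07:20-08:05, 09:15-11:55, 12:50-13:15, 13:30-15:15, 16:00-16:45.
Summing the common windows: 45 + 160 + 25 + 105 + 45 = 380 minutes.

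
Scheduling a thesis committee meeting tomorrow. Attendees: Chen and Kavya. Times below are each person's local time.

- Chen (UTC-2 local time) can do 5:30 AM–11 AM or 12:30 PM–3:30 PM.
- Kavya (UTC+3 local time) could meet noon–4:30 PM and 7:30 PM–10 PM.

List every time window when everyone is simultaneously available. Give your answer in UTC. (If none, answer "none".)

Chen in UTC: 07:30-13:00, 14:30-17:30 (add 2h to convert from UTC-2).
Kavya in UTC: 09:00-13:30, 16:30-19:00 (subtract 3h to convert from UTC+3).
Chen ∩ Kavya: 09:00-13:00, 16:30-17:30.
So the common availability across everyone is 09:00-13:00, 16:30-17:30.

09:00-13:00, 16:30-17:30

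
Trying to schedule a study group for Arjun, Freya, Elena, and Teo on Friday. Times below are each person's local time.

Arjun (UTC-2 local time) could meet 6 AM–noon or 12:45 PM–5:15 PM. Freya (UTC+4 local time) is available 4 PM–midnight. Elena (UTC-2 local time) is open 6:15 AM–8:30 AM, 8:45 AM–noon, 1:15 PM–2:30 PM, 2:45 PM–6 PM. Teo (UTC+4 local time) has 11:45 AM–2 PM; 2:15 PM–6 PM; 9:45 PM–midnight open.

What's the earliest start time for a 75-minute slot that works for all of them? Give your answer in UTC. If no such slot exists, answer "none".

12:00

Arjun in UTC: 08:00-14:00, 14:45-19:15 (add 2h to convert from UTC-2).
Freya in UTC: 12:00-20:00 (subtract 4h to convert from UTC+4).
Elena in UTC: 08:15-10:30, 10:45-14:00, 15:15-16:30, 16:45-20:00 (add 2h to convert from UTC-2).
Teo in UTC: 07:45-10:00, 10:15-14:00, 17:45-20:00 (subtract 4h to convert from UTC+4).
Arjun ∩ Freya: 12:00-14:00, 14:45-19:15.
Arjun ∩ Freya ∩ Elena: 12:00-14:00, 15:15-16:30, 16:45-19:15.
Arjun ∩ Freya ∩ Elena ∩ Teo: 12:00-14:00, 17:45-19:15.
The first common window of at least 75 minutes is 12:00-14:00, so the earliest start is 12:00.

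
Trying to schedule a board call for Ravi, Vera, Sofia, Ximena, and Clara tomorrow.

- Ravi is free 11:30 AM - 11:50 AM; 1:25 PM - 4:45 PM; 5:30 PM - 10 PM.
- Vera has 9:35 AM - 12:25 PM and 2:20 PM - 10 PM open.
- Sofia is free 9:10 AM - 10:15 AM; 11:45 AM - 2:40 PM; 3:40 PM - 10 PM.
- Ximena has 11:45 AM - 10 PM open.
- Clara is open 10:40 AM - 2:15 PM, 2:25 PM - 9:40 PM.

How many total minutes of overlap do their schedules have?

Ravi ∩ Vera: 11:30-11:50, 14:20-16:45, 17:30-22:00.
Ravi ∩ Vera ∩ Sofia: 11:45-11:50, 14:20-14:40, 15:40-16:45, 17:30-22:00.
Ravi ∩ Vera ∩ Sofia ∩ Ximena: 11:45-11:50, 14:20-14:40, 15:40-16:45, 17:30-22:00.
Ravi ∩ Vera ∩ Sofia ∩ Ximena ∩ Clara: 11:45-11:50, 14:25-14:40, 15:40-16:45, 17:30-21:40.
Summing the common windows: 5 + 15 + 65 + 250 = 335 minutes.

335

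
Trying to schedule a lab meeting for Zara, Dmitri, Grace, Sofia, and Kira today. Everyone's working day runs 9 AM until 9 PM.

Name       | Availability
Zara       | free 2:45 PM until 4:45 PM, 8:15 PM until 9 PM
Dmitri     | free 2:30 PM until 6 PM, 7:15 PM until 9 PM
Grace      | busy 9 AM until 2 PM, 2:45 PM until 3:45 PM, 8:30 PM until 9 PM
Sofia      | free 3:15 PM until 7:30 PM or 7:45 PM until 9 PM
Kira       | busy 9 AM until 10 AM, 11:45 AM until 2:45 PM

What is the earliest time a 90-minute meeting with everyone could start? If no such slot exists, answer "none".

none

Zara free: 14:45-16:45, 20:15-21:00.
Dmitri free: 14:30-18:00, 19:15-21:00.
Grace free: 14:00-14:45, 15:45-20:30 (invert busy blocks within the working day).
Sofia free: 15:15-19:30, 19:45-21:00.
Kira free: 10:00-11:45, 14:45-21:00 (invert busy blocks within the working day).
Zara ∩ Dmitri: 14:45-16:45, 20:15-21:00.
Zara ∩ Dmitri ∩ Grace: 15:45-16:45, 20:15-20:30.
Zara ∩ Dmitri ∩ Grace ∩ Sofia: 15:45-16:45, 20:15-20:30.
Zara ∩ Dmitri ∩ Grace ∩ Sofia ∩ Kira: 15:45-16:45, 20:15-20:30.
Those are the intersection windows.
No common window is at least 90 minutes long.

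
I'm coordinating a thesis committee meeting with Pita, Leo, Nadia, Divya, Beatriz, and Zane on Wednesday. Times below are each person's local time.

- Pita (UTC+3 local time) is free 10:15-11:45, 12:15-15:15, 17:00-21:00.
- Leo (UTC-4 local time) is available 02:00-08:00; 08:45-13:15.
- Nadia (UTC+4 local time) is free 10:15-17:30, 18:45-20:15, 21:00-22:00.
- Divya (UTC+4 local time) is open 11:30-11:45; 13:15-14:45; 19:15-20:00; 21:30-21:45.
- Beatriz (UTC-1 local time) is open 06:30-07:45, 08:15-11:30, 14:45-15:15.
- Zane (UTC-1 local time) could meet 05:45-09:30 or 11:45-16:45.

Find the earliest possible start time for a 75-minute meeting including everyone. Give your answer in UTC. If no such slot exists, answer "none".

Pita in UTC: 07:15-08:45, 09:15-12:15, 14:00-18:00 (subtract 3h to convert from UTC+3).
Leo in UTC: 06:00-12:00, 12:45-17:15 (add 4h to convert from UTC-4).
Nadia in UTC: 06:15-13:30, 14:45-16:15, 17:00-18:00 (subtract 4h to convert from UTC+4).
Divya in UTC: 07:30-07:45, 09:15-10:45, 15:15-16:00, 17:30-17:45 (subtract 4h to convert from UTC+4).
Beatriz in UTC: 07:30-08:45, 09:15-12:30, 15:45-16:15 (add 1h to convert from UTC-1).
Zane in UTC: 06:45-10:30, 12:45-17:45 (add 1h to convert from UTC-1).
Pita ∩ Leo: 07:15-08:45, 09:15-12:00, 14:00-17:15.
Pita ∩ Leo ∩ Nadia: 07:15-08:45, 09:15-12:00, 14:45-16:15, 17:00-17:15.
Pita ∩ Leo ∩ Nadia ∩ Divya: 07:30-07:45, 09:15-10:45, 15:15-16:00.
Pita ∩ Leo ∩ Nadia ∩ Divya ∩ Beatriz: 07:30-07:45, 09:15-10:45, 15:45-16:00.
Pita ∩ Leo ∩ Nadia ∩ Divya ∩ Beatriz ∩ Zane: 07:30-07:45, 09:15-10:30, 15:45-16:00.
Those are the intersection windows.
The first common window of at least 75 minutes is 09:15-10:30, so the earliest start is 09:15.

09:15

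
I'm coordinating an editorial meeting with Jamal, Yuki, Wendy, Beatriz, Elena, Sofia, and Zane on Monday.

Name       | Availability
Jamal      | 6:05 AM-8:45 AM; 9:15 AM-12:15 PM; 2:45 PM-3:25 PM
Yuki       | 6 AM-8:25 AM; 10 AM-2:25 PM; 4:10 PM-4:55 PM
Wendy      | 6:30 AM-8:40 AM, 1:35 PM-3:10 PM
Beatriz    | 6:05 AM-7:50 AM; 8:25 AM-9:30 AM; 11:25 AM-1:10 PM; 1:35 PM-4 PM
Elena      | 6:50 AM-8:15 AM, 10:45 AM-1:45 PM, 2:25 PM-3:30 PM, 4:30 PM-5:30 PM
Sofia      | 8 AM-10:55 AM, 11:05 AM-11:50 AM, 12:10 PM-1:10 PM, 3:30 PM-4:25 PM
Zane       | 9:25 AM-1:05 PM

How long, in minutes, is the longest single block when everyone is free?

0

Jamal ∩ Yuki: 06:05-08:25, 10:00-12:15.
Jamal ∩ Yuki ∩ Wendy: 06:30-08:25.
Jamal ∩ Yuki ∩ Wendy ∩ Beatriz: 06:30-07:50.
Jamal ∩ Yuki ∩ Wendy ∩ Beatriz ∩ Elena: 06:50-07:50.
Jamal ∩ Yuki ∩ Wendy ∩ Beatriz ∩ Elena ∩ Sofia: ∅.
Jamal ∩ Yuki ∩ Wendy ∩ Beatriz ∩ Elena ∩ Sofia ∩ Zane: ∅.
There is no time when everyone is free.
No common window exists, so the longest block is 0 minutes.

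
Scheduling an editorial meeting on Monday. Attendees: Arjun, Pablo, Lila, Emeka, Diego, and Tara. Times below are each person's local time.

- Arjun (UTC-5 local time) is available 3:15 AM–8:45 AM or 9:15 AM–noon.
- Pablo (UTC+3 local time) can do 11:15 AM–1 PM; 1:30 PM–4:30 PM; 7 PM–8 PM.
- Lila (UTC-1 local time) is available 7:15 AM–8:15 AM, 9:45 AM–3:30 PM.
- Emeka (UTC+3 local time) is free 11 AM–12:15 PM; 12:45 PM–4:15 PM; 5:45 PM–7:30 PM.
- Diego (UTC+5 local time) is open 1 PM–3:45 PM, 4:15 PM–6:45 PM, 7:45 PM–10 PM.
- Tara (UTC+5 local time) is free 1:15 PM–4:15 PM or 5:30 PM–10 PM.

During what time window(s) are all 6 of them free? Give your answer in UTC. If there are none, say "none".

Arjun in UTC: 08:15-13:45, 14:15-17:00 (add 5h to convert from UTC-5).
Pablo in UTC: 08:15-10:00, 10:30-13:30, 16:00-17:00 (subtract 3h to convert from UTC+3).
Lila in UTC: 08:15-09:15, 10:45-16:30 (add 1h to convert from UTC-1).
Emeka in UTC: 08:00-09:15, 09:45-13:15, 14:45-16:30 (subtract 3h to convert from UTC+3).
Diego in UTC: 08:00-10:45, 11:15-13:45, 14:45-17:00 (subtract 5h to convert from UTC+5).
Tara in UTC: 08:15-11:15, 12:30-17:00 (subtract 5h to convert from UTC+5).
Arjun ∩ Pablo: 08:15-10:00, 10:30-13:30, 16:00-17:00.
Arjun ∩ Pablo ∩ Lila: 08:15-09:15, 10:45-13:30, 16:00-16:30.
Arjun ∩ Pablo ∩ Lila ∩ Emeka: 08:15-09:15, 10:45-13:15, 16:00-16:30.
Arjun ∩ Pablo ∩ Lila ∩ Emeka ∩ Diego: 08:15-09:15, 11:15-13:15, 16:00-16:30.
Arjun ∩ Pablo ∩ Lila ∩ Emeka ∩ Diego ∩ Tara: 08:15-09:15, 12:30-13:15, 16:00-16:30.
So the common availability across everyone is 08:15-09:15, 12:30-13:15, 16:00-16:30.

08:15-09:15, 12:30-13:15, 16:00-16:30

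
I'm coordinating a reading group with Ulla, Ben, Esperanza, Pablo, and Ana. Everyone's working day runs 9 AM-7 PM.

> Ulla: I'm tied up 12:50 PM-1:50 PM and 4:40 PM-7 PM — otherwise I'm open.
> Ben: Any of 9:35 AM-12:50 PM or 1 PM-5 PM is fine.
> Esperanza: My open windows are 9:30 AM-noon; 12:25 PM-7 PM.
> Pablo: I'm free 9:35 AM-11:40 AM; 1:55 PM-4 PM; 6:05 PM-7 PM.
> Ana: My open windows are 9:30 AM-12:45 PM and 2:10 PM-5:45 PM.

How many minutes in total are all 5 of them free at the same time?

235

Ulla free: 09:00-12:50, 13:50-16:40 (invert busy blocks within the working day).
Ben free: 09:35-12:50, 13:00-17:00.
Esperanza free: 09:30-12:00, 12:25-19:00.
Pablo free: 09:35-11:40, 13:55-16:00, 18:05-19:00.
Ana free: 09:30-12:45, 14:10-17:45.
Ulla ∩ Ben: 09:35-12:50, 13:50-16:40.
Ulla ∩ Ben ∩ Esperanza: 09:35-12:00, 12:25-12:50, 13:50-16:40.
Ulla ∩ Ben ∩ Esperanza ∩ Pablo: 09:35-11:40, 13:55-16:00.
Ulla ∩ Ben ∩ Esperanza ∩ Pablo ∩ Ana: 09:35-11:40, 14:10-16:00.
Summing the common windows: 125 + 110 = 235 minutes.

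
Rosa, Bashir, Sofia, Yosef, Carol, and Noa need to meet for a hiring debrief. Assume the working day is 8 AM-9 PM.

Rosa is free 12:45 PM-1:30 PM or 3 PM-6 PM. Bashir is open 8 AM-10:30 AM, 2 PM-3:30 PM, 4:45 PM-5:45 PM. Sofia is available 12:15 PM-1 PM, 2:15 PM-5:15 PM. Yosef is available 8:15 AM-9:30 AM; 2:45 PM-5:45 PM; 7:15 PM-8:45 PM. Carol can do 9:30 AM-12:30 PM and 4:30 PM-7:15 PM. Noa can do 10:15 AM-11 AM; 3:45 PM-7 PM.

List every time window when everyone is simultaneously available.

16:45-17:15

Rosa ∩ Bashir: 15:00-15:30, 16:45-17:45.
Rosa ∩ Bashir ∩ Sofia: 15:00-15:30, 16:45-17:15.
Rosa ∩ Bashir ∩ Sofia ∩ Yosef: 15:00-15:30, 16:45-17:15.
Rosa ∩ Bashir ∩ Sofia ∩ Yosef ∩ Carol: 16:45-17:15.
Rosa ∩ Bashir ∩ Sofia ∩ Yosef ∩ Carol ∩ Noa: 16:45-17:15.
Those are the intersection windows.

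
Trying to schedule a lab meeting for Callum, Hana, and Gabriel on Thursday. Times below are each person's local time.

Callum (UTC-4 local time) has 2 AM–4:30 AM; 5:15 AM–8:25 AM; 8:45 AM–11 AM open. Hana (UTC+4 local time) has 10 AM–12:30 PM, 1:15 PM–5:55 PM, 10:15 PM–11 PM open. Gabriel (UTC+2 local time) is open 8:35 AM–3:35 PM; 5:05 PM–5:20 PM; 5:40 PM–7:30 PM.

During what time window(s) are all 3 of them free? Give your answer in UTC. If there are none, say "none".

06:35-08:30, 09:15-12:25, 12:45-13:35

Callum in UTC: 06:00-08:30, 09:15-12:25, 12:45-15:00 (add 4h to convert from UTC-4).
Hana in UTC: 06:00-08:30, 09:15-13:55, 18:15-19:00 (subtract 4h to convert from UTC+4).
Gabriel in UTC: 06:35-13:35, 15:05-15:20, 15:40-17:30 (subtract 2h to convert from UTC+2).
Callum ∩ Hana: 06:00-08:30, 09:15-12:25, 12:45-13:55.
Callum ∩ Hana ∩ Gabriel: 06:35-08:30, 09:15-12:25, 12:45-13:35.
So the common availability across everyone is 06:35-08:30, 09:15-12:25, 12:45-13:35.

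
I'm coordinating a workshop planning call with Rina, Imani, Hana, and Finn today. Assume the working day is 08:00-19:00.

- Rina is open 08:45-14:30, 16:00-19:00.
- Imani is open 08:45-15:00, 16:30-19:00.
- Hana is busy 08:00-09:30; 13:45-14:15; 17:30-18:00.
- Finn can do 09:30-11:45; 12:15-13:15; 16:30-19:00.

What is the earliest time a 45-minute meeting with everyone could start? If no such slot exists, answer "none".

Rina free: 08:45-14:30, 16:00-19:00.
Imani free: 08:45-15:00, 16:30-19:00.
Hana free: 09:30-13:45, 14:15-17:30, 18:00-19:00 (invert busy blocks within the working day).
Finn free: 09:30-11:45, 12:15-13:15, 16:30-19:00.
Rina ∩ Imani: 08:45-14:30, 16:30-19:00.
Rina ∩ Imani ∩ Hana: 09:30-13:45, 14:15-14:30, 16:30-17:30, 18:00-19:00.
Rina ∩ Imani ∩ Hana ∩ Finn: 09:30-11:45, 12:15-13:15, 16:30-17:30, 18:00-19:00.
Those are the intersection windows.
The first common window of at least 45 minutes is 09:30-11:45, so the earliest start is 09:30.

09:30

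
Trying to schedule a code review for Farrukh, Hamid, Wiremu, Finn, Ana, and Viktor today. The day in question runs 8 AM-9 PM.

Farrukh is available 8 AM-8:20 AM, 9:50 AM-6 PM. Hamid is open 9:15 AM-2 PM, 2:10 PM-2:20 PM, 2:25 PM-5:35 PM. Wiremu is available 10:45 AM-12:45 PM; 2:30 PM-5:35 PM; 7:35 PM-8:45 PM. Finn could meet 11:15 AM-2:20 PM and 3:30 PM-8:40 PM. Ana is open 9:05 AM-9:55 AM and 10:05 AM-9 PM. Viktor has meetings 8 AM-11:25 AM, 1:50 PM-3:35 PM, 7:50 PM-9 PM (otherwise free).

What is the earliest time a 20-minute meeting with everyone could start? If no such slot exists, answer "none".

11:25

Farrukh free: 08:00-08:20, 09:50-18:00.
Hamid free: 09:15-14:00, 14:10-14:20, 14:25-17:35.
Wiremu free: 10:45-12:45, 14:30-17:35, 19:35-20:45.
Finn free: 11:15-14:20, 15:30-20:40.
Ana free: 09:05-09:55, 10:05-21:00.
Viktor free: 11:25-13:50, 15:35-19:50 (invert busy blocks within the working day).
Farrukh ∩ Hamid: 09:50-14:00, 14:10-14:20, 14:25-17:35.
Farrukh ∩ Hamid ∩ Wiremu: 10:45-12:45, 14:30-17:35.
Farrukh ∩ Hamid ∩ Wiremu ∩ Finn: 11:15-12:45, 15:30-17:35.
Farrukh ∩ Hamid ∩ Wiremu ∩ Finn ∩ Ana: 11:15-12:45, 15:30-17:35.
Farrukh ∩ Hamid ∩ Wiremu ∩ Finn ∩ Ana ∩ Viktor: 11:25-12:45, 15:35-17:35.
The first common window of at least 20 minutes is 11:25-12:45, so the earliest start is 11:25.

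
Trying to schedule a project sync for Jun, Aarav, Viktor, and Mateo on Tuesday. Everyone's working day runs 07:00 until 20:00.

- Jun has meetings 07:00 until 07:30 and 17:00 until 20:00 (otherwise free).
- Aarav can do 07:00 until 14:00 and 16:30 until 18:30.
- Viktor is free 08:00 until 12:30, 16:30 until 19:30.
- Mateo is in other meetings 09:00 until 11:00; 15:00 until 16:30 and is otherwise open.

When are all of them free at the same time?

08:00-09:00, 11:00-12:30, 16:30-17:00

Jun free: 07:30-17:00 (invert busy blocks within the working day).
Aarav free: 07:00-14:00, 16:30-18:30.
Viktor free: 08:00-12:30, 16:30-19:30.
Mateo free: 07:00-09:00, 11:00-15:00, 16:30-20:00 (invert busy blocks within the working day).
Jun ∩ Aarav: 07:30-14:00, 16:30-17:00.
Jun ∩ Aarav ∩ Viktor: 08:00-12:30, 16:30-17:00.
Jun ∩ Aarav ∩ Viktor ∩ Mateo: 08:00-09:00, 11:00-12:30, 16:30-17:00.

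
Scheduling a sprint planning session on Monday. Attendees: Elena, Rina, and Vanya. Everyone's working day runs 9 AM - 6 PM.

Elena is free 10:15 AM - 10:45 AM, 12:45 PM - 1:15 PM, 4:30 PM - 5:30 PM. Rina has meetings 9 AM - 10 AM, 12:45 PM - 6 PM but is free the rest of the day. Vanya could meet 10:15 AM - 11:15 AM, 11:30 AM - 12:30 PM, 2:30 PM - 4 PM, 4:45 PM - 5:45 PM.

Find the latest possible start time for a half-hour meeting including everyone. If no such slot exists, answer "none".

10:15

Elena free: 10:15-10:45, 12:45-13:15, 16:30-17:30.
Rina free: 10:00-12:45 (invert busy blocks within the working day).
Vanya free: 10:15-11:15, 11:30-12:30, 14:30-16:00, 16:45-17:45.
Elena ∩ Rina: 10:15-10:45.
Elena ∩ Rina ∩ Vanya: 10:15-10:45.
So the common availability across everyone is 10:15-10:45.
The last common window of at least 30 minutes is 10:15-10:45; a 30-minute meeting can start as late as 10:15 and still end by 10:45.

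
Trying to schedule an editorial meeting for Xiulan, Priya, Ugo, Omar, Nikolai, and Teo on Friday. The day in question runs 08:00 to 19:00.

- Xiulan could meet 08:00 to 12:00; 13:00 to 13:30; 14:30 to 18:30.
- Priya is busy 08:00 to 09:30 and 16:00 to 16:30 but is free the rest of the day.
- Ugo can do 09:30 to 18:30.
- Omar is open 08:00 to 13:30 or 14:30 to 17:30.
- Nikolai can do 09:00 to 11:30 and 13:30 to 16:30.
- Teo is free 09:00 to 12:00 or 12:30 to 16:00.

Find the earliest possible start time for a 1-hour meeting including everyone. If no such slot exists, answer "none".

Xiulan free: 08:00-12:00, 13:00-13:30, 14:30-18:30.
Priya free: 09:30-16:00, 16:30-19:00 (invert busy blocks within the working day).
Ugo free: 09:30-18:30.
Omar free: 08:00-13:30, 14:30-17:30.
Nikolai free: 09:00-11:30, 13:30-16:30.
Teo free: 09:00-12:00, 12:30-16:00.
Xiulan ∩ Priya: 09:30-12:00, 13:00-13:30, 14:30-16:00, 16:30-18:30.
Xiulan ∩ Priya ∩ Ugo: 09:30-12:00, 13:00-13:30, 14:30-16:00, 16:30-18:30.
Xiulan ∩ Priya ∩ Ugo ∩ Omar: 09:30-12:00, 13:00-13:30, 14:30-16:00, 16:30-17:30.
Xiulan ∩ Priya ∩ Ugo ∩ Omar ∩ Nikolai: 09:30-11:30, 14:30-16:00.
Xiulan ∩ Priya ∩ Ugo ∩ Omar ∩ Nikolai ∩ Teo: 09:30-11:30, 14:30-16:00.
Those are the intersection windows.
The first common window of at least 60 minutes is 09:30-11:30, so the earliest start is 09:30.

09:30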